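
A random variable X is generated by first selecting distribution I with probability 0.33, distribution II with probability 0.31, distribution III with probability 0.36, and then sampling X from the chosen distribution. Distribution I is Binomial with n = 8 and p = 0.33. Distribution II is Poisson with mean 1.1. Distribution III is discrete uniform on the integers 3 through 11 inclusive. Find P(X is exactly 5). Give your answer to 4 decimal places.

Conditional on each component, P(X = 5): I: 0.0659147; II: 0.00446744; III: 0.111111.
By total probability, P(X = 5) = 0.33·0.0659147 + 0.31·0.00446744 + 0.36·0.111111 = 0.0631367.

0.0631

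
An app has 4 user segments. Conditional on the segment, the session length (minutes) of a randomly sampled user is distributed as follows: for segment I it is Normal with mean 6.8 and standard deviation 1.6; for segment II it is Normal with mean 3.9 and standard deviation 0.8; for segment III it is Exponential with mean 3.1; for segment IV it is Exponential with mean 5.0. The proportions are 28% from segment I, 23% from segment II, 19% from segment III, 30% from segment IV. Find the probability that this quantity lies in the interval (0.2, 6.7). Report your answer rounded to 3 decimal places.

0.729

Conditional on each segment, P(0.2 < X < 6.7): I: 0.475064; II: 0.999765; III: 0.822345; IV: 0.698944.
By total probability, P(0.2 < X < 6.7) = 0.28·0.475064 + 0.23·0.999765 + 0.19·0.822345 + 0.3·0.698944 = 0.728893.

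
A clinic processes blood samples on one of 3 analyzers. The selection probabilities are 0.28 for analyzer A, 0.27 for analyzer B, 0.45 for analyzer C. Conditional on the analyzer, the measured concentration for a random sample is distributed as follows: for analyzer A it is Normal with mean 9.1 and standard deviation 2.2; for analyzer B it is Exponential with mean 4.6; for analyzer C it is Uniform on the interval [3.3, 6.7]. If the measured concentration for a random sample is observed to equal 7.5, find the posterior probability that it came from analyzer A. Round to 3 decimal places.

Likelihoods f(7.5 | ·): A: 0.139198; B: 0.0425749; C: 0.
Posterior ∝ prior × likelihood. Numerator for A: 0.28·0.139198 = 0.0389754.
Normalizing constant: 0.28·0.139198 + 0.27·0.0425749 + 0.45·0 = 0.0504706.
P(A | observation) = 0.0389754 / 0.0504706 = 0.772239.

0.772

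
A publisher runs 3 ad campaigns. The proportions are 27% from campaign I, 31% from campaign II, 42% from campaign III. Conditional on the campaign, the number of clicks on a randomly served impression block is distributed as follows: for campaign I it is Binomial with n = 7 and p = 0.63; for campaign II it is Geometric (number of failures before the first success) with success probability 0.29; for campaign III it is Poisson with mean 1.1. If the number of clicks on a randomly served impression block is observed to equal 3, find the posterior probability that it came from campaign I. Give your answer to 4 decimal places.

0.4121

Likelihoods P(X=3 | ·): I: 0.16402; II: 0.103794; III: 0.0738419.
Posterior ∝ prior × likelihood. Numerator for I: 0.27·0.16402 = 0.0442854.
Normalizing constant: 0.27·0.16402 + 0.31·0.103794 + 0.42·0.0738419 = 0.107475.
P(I | observation) = 0.0442854 / 0.107475 = 0.412052.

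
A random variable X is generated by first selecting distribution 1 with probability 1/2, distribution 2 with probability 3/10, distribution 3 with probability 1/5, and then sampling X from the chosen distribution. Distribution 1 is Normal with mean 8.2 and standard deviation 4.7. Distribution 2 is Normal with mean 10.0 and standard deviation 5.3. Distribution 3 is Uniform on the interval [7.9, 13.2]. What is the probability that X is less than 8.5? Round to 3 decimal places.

Conditional on each component, P(X < 8.5): 1: 0.525447; 2: 0.388581; 3: 0.113208.
By total probability, P(X < 8.5) = 0.5·0.525447 + 0.3·0.388581 + 0.2·0.113208 = 0.401939.

0.402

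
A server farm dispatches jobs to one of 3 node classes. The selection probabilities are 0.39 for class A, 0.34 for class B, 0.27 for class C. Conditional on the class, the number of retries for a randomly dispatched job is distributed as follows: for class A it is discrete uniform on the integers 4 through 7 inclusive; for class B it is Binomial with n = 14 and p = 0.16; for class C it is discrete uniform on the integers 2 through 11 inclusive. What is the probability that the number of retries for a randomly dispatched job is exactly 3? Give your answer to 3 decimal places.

Conditional on each class, P(X = 3): A: 0; B: 0.219045; C: 0.1.
By total probability, P(X = 3) = 0.39·0 + 0.34·0.219045 + 0.27·0.1 = 0.101475.

0.101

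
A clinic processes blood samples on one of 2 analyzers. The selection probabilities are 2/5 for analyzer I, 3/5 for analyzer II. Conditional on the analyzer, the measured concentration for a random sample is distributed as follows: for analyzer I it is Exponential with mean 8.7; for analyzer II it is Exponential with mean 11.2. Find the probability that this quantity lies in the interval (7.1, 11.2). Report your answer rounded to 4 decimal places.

0.1640

Conditional on each analyzer, P(7.1 < X < 11.2): I: 0.166157; II: 0.162624.
By total probability, P(7.1 < X < 11.2) = 0.4·0.166157 + 0.6·0.162624 = 0.164037.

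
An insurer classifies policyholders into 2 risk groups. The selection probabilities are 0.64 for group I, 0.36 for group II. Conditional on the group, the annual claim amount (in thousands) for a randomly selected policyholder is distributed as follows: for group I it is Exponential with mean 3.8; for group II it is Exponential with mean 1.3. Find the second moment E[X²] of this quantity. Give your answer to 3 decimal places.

19.700

For each component E[X²] = Var + (mean)², giving I: 28.88; II: 3.38.
Overall E[X²] = 0.64·28.88 + 0.36·3.38 = 19.7.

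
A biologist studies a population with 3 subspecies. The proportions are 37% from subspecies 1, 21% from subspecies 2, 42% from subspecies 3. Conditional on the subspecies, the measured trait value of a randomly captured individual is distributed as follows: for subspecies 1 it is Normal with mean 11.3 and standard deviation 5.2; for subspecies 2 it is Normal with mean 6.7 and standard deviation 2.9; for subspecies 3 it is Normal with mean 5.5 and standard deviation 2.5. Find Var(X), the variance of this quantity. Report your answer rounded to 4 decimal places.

Per component, 1: μ=11.3, E[X²]=154.73; 2: μ=6.7, E[X²]=53.3; 3: μ=5.5, E[X²]=36.5.
E[X] = 0.37·11.3 + 0.21·6.7 + 0.42·5.5 = 7.898.
E[X²] = 0.37·154.73 + 0.21·53.3 + 0.42·36.5 = 83.7731.
Var(X) = E[X²] − (E[X])² = 83.7731 − 62.3784 = 21.3947.

21.3947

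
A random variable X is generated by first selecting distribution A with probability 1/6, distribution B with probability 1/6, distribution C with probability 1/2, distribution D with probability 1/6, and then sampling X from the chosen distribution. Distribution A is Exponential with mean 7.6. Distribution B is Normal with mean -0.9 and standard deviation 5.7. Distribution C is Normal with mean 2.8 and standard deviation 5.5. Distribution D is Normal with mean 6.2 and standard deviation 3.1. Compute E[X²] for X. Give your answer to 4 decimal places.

51.8567

For each component E[X²] = Var + (mean)², giving A: 115.52; B: 33.3; C: 38.09; D: 48.05.
Overall E[X²] = 0.166667·115.52 + 0.166667·33.3 + 0.5·38.09 + 0.166667·48.05 = 51.8567.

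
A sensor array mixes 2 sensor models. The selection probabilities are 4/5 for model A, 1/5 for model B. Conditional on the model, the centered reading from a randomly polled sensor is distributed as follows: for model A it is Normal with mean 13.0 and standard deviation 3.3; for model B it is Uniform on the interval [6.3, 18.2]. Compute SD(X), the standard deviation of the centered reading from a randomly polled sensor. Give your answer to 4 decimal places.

3.3410

Per component, A: μ=13, E[X²]=179.89; B: μ=12.25, E[X²]=161.863.
E[X] = 0.8·13 + 0.2·12.25 = 12.85.
E[X²] = 0.8·179.89 + 0.2·161.863 = 176.285.
Var(X) = E[X²] − (E[X])² = 176.285 − 165.123 = 11.1622.
SD(X) = √11.1622 = 3.34098.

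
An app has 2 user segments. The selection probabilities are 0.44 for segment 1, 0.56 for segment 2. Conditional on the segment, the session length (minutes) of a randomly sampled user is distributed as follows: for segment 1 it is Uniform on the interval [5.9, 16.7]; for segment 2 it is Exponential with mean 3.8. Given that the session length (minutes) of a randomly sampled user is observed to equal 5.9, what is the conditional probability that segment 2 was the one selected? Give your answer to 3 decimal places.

Likelihoods f(5.9 | ·): 1: 0.0925926; 2: 0.0557079.
Posterior ∝ prior × likelihood. Numerator for 2: 0.56·0.0557079 = 0.0311964.
Normalizing constant: 0.44·0.0925926 + 0.56·0.0557079 = 0.0719372.
P(2 | observation) = 0.0311964 / 0.0719372 = 0.433662.

0.434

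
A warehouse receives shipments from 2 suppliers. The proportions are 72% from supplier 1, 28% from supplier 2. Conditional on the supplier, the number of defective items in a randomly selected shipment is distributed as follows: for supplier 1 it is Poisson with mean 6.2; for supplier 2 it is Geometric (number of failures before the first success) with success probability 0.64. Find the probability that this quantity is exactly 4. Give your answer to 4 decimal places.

0.0930

Conditional on each supplier, P(X = 4): 1: 0.124948; 2: 0.0107495.
By total probability, P(X = 4) = 0.72·0.124948 + 0.28·0.0107495 = 0.0929725.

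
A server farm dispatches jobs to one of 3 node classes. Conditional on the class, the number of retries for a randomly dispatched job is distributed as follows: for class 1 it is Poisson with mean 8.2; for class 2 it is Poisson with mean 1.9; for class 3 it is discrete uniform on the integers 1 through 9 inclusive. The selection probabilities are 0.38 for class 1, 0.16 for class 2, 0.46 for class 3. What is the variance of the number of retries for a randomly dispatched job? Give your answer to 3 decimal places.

Per component, 1: μ=8.2, E[X²]=75.44; 2: μ=1.9, E[X²]=5.51; 3: μ=5, E[X²]=31.6667.
E[X] = 0.38·8.2 + 0.16·1.9 + 0.46·5 = 5.72.
E[X²] = 0.38·75.44 + 0.16·5.51 + 0.46·31.6667 = 44.1155.
Var(X) = E[X²] − (E[X])² = 44.1155 − 32.7184 = 11.3971.

11.397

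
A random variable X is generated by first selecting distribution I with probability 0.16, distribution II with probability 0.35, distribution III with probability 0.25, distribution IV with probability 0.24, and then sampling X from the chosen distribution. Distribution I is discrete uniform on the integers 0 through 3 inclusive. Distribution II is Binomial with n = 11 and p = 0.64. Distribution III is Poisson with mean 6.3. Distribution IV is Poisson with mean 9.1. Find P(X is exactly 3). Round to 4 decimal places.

Conditional on each component, P(X = 3): I: 0.25; II: 0.0122024; III: 0.0765271; IV: 0.0140247.
By total probability, P(X = 3) = 0.16·0.25 + 0.35·0.0122024 + 0.25·0.0765271 + 0.24·0.0140247 = 0.0667685.

0.0668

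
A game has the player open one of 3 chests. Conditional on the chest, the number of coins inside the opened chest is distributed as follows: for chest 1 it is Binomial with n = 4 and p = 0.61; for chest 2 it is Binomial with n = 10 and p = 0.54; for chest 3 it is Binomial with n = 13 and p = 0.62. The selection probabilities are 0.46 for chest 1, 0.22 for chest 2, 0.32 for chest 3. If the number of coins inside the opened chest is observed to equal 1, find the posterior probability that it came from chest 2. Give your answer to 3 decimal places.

Likelihoods P(X=1 | ·): 1: 0.144738; 2: 0.00497983; 3: 7.30698e-05.
Posterior ∝ prior × likelihood. Numerator for 2: 0.22·0.00497983 = 0.00109556.
Normalizing constant: 0.46·0.144738 + 0.22·0.00497983 + 0.32·7.30698e-05 = 0.0676986.
P(2 | observation) = 0.00109556 / 0.0676986 = 0.0161829.

0.016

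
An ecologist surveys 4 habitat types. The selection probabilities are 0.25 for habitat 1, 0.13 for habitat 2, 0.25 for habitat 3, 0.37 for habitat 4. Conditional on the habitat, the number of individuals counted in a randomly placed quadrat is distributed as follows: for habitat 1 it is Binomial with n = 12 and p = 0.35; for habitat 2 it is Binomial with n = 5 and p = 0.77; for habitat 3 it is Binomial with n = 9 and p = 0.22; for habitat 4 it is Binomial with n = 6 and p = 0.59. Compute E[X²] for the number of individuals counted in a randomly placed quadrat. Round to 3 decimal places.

For each component E[X²] = Var + (mean)², giving 1: 20.37; 2: 15.708; 3: 5.4648; 4: 13.983.
Overall E[X²] = 0.25·20.37 + 0.13·15.708 + 0.25·5.4648 + 0.37·13.983 = 13.6744.

13.674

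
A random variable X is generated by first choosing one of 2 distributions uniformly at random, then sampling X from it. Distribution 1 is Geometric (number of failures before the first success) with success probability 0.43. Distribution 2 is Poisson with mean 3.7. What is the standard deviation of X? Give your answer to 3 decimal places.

2.191

Per component, 1: μ=1.32558, E[X²]=4.83991; 2: μ=3.7, E[X²]=17.39.
E[X] = 0.5·1.32558 + 0.5·3.7 = 2.51279.
E[X²] = 0.5·4.83991 + 0.5·17.39 = 11.115.
Var(X) = E[X²] − (E[X])² = 11.115 − 6.31412 = 4.80084.
SD(X) = √4.80084 = 2.19108.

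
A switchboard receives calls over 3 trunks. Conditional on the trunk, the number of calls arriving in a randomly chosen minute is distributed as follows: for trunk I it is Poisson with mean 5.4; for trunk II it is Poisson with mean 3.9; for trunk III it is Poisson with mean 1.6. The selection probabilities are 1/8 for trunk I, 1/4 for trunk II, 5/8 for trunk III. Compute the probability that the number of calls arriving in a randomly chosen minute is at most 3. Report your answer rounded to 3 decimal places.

Conditional on each trunk, P(X ≤ 3): I: 0.213291; II: 0.453247; III: 0.921187.
By total probability, P(X ≤ 3) = 0.125·0.213291 + 0.25·0.453247 + 0.625·0.921187 = 0.715715.

0.716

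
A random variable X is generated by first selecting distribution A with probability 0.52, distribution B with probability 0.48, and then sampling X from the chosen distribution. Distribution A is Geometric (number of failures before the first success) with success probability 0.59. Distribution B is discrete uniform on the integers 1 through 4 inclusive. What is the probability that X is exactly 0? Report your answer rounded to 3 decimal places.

Conditional on each component, P(X = 0): A: 0.59; B: 0.
By total probability, P(X = 0) = 0.52·0.59 + 0.48·0 = 0.3068.

0.307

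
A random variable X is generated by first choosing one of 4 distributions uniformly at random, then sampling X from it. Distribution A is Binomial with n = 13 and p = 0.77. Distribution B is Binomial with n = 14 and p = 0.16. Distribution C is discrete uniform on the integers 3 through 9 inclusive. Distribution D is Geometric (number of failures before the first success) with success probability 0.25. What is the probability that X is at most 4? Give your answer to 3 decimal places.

0.497

Conditional on each component, P(X ≤ 4): A: 0.00051143; B: 0.940567; C: 0.285714; D: 0.762695.
By total probability, P(X ≤ 4) = 0.25·0.00051143 + 0.25·0.940567 + 0.25·0.285714 + 0.25·0.762695 = 0.497372.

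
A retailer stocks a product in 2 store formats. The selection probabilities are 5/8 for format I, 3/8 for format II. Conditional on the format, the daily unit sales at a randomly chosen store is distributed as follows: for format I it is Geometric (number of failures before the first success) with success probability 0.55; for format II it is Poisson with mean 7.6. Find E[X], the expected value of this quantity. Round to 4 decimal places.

3.3614

Component means — I: 0.818182; II: 7.6.
E[X] = 0.625·0.818182 + 0.375·7.6 = 3.36136.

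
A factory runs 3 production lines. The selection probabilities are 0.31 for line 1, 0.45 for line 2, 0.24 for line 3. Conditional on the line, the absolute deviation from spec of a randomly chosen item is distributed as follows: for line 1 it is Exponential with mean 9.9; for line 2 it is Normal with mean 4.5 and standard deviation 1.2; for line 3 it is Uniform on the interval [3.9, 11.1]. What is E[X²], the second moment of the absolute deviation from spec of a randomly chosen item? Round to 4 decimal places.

For each component E[X²] = Var + (mean)², giving 1: 196.02; 2: 21.69; 3: 60.57.
Overall E[X²] = 0.31·196.02 + 0.45·21.69 + 0.24·60.57 = 85.0635.

85.0635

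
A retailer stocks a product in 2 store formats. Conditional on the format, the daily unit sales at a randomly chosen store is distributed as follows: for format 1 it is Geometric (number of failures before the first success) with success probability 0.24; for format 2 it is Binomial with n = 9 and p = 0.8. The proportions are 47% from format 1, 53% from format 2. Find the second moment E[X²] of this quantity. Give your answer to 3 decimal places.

39.153

For each component E[X²] = Var + (mean)², giving 1: 23.2222; 2: 53.28.
Overall E[X²] = 0.47·23.2222 + 0.53·53.28 = 39.1528.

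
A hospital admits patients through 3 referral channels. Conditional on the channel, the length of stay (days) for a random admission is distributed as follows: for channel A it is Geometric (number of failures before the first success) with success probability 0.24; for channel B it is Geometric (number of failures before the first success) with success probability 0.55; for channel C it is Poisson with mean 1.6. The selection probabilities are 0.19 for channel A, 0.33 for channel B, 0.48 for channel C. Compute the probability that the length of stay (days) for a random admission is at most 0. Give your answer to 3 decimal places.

0.324

Conditional on each channel, P(X ≤ 0): A: 0.24; B: 0.55; C: 0.201897.
By total probability, P(X ≤ 0) = 0.19·0.24 + 0.33·0.55 + 0.48·0.201897 = 0.32401.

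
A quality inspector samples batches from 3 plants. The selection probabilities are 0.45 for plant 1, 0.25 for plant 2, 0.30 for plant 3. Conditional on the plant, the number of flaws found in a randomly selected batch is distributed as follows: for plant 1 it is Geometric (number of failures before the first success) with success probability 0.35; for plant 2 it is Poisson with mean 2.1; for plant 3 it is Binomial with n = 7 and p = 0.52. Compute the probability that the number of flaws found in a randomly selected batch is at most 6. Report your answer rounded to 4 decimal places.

0.9734

Conditional on each plant, P(X ≤ 6): 1: 0.950978; 2: 0.994138; 3: 0.989719.
By total probability, P(X ≤ 6) = 0.45·0.950978 + 0.25·0.994138 + 0.3·0.989719 = 0.97339.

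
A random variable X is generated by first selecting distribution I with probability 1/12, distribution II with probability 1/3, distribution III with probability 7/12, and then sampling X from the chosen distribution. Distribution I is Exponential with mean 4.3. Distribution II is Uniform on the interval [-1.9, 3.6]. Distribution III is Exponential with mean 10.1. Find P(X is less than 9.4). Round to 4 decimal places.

0.7606

Conditional on each component, P(X < 9.4): I: 0.88764; II: 1; III: 0.60572.
By total probability, P(X < 9.4) = 0.0833333·0.88764 + 0.333333·1 + 0.583333·0.60572 = 0.76064.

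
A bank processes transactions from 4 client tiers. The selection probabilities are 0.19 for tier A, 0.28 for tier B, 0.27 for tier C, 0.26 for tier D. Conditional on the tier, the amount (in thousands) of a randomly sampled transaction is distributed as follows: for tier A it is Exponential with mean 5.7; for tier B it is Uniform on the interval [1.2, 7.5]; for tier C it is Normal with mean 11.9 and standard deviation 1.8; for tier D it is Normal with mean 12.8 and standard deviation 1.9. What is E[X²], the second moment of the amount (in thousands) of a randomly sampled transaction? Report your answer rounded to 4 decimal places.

101.2171

For each component E[X²] = Var + (mean)², giving A: 64.98; B: 22.23; C: 144.85; D: 167.45.
Overall E[X²] = 0.19·64.98 + 0.28·22.23 + 0.27·144.85 + 0.26·167.45 = 101.217.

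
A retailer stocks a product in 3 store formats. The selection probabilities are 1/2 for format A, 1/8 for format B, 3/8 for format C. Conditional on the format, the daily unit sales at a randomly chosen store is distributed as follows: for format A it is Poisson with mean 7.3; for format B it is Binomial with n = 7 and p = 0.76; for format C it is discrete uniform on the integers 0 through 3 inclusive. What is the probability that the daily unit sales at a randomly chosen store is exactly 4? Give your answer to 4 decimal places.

Conditional on each format, P(X = 4): A: 0.0799338; B: 0.16142; C: 0.
By total probability, P(X = 4) = 0.5·0.0799338 + 0.125·0.16142 + 0.375·0 = 0.0601443.

0.0601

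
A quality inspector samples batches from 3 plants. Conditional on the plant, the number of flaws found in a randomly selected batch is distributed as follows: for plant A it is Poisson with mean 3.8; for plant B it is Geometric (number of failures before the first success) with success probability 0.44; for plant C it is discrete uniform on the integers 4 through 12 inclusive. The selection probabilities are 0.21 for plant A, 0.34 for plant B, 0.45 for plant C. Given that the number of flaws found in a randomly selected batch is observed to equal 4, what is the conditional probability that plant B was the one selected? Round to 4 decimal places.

0.1394

Likelihoods P(X=4 | ·): A: 0.194359; B: 0.0432718; C: 0.111111.
Posterior ∝ prior × likelihood. Numerator for B: 0.34·0.0432718 = 0.0147124.
Normalizing constant: 0.21·0.194359 + 0.34·0.0432718 + 0.45·0.111111 = 0.105528.
P(B | observation) = 0.0147124 / 0.105528 = 0.139417.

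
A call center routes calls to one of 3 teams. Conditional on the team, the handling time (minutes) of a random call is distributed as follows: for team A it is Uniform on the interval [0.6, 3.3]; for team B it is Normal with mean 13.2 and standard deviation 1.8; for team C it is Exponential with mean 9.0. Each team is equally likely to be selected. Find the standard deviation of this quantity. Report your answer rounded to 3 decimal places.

Per component, A: μ=1.95, E[X²]=4.41; B: μ=13.2, E[X²]=177.48; C: μ=9, E[X²]=162.
E[X] = 0.333333·1.95 + 0.333333·13.2 + 0.333333·9 = 8.05.
E[X²] = 0.333333·4.41 + 0.333333·177.48 + 0.333333·162 = 114.63.
Var(X) = E[X²] − (E[X])² = 114.63 − 64.8025 = 49.8275.
SD(X) = √49.8275 = 7.05886.

7.059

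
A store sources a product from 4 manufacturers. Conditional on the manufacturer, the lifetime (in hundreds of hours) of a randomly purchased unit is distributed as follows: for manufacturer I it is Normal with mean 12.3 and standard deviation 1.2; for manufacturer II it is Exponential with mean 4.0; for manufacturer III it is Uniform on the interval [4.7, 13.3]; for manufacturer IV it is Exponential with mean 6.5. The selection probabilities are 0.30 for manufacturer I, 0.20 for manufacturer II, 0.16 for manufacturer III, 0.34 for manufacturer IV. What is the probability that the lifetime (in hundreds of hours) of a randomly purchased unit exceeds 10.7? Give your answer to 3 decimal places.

Conditional on each manufacturer, P(X > 10.7): I: 0.908789; II: 0.0689068; III: 0.302326; IV: 0.19279.
By total probability, P(X > 10.7) = 0.3·0.908789 + 0.2·0.0689068 + 0.16·0.302326 + 0.34·0.19279 = 0.400339.

0.400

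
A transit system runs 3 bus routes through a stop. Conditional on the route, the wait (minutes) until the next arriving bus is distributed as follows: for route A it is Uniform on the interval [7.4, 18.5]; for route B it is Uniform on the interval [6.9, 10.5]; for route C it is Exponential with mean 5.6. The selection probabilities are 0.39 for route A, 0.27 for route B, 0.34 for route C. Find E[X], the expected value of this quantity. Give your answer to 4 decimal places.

9.3035

Component means — A: 12.95; B: 8.7; C: 5.6.
E[X] = 0.39·12.95 + 0.27·8.7 + 0.34·5.6 = 9.3035.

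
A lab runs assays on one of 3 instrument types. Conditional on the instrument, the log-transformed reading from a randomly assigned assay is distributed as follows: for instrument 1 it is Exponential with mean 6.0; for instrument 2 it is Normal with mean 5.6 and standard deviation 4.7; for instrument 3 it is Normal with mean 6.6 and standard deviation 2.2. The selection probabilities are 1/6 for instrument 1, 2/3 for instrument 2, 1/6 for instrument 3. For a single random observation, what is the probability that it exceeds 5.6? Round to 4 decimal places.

Conditional on each instrument, P(X > 5.6): 1: 0.393241; 2: 0.5; 3: 0.675282.
By total probability, P(X > 5.6) = 0.166667·0.393241 + 0.666667·0.5 + 0.166667·0.675282 = 0.51142.

0.5114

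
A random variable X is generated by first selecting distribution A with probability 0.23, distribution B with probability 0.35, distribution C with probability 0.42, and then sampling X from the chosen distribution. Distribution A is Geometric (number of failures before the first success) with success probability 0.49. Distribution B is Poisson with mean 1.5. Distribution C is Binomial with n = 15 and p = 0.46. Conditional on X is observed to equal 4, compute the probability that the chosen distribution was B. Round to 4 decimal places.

0.3089

Likelihoods P(X=4 | ·): A: 0.0331495; B: 0.0470665; C: 0.0695817.
Posterior ∝ prior × likelihood. Numerator for B: 0.35·0.0470665 = 0.0164733.
Normalizing constant: 0.23·0.0331495 + 0.35·0.0470665 + 0.42·0.0695817 = 0.053322.
P(B | observation) = 0.0164733 / 0.053322 = 0.30894.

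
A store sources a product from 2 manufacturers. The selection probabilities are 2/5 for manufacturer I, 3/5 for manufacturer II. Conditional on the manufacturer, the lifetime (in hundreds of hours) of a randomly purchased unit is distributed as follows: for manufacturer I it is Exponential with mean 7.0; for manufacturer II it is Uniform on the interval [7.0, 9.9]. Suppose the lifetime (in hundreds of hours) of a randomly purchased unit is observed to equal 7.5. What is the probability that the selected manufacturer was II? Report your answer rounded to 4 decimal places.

Likelihoods f(7.5 | ·): I: 0.0489313; II: 0.344828.
Posterior ∝ prior × likelihood. Numerator for II: 0.6·0.344828 = 0.206897.
Normalizing constant: 0.4·0.0489313 + 0.6·0.344828 = 0.226469.
P(II | observation) = 0.206897 / 0.226469 = 0.913575.

0.9136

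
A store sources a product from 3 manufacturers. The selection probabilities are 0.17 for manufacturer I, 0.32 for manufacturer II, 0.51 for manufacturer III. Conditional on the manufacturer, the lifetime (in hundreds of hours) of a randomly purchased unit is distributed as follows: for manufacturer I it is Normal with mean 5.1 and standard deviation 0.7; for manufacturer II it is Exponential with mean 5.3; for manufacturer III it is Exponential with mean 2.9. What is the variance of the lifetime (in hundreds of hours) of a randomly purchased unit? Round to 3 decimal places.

14.723

Per component, I: μ=5.1, E[X²]=26.5; II: μ=5.3, E[X²]=56.18; III: μ=2.9, E[X²]=16.82.
E[X] = 0.17·5.1 + 0.32·5.3 + 0.51·2.9 = 4.042.
E[X²] = 0.17·26.5 + 0.32·56.18 + 0.51·16.82 = 31.0608.
Var(X) = E[X²] − (E[X])² = 31.0608 − 16.3378 = 14.723.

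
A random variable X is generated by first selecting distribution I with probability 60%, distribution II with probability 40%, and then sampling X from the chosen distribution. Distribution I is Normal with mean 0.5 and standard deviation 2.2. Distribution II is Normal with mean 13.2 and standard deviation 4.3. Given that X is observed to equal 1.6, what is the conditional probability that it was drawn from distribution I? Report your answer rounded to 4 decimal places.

0.9899

Likelihoods f(1.6 | ·): I: 0.16003; II: 0.00243873.
Posterior ∝ prior × likelihood. Numerator for I: 0.6·0.16003 = 0.0960178.
Normalizing constant: 0.6·0.16003 + 0.4·0.00243873 = 0.0969933.
P(I | observation) = 0.0960178 / 0.0969933 = 0.989943.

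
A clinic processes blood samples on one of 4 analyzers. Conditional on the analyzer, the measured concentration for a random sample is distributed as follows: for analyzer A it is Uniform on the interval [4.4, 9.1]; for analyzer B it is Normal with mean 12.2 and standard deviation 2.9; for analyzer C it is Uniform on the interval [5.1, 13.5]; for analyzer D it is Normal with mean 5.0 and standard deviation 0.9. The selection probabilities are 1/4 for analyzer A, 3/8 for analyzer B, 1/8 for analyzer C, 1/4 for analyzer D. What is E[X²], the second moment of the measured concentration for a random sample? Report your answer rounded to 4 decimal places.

For each component E[X²] = Var + (mean)², giving A: 47.4033; B: 157.25; C: 92.37; D: 25.81.
Overall E[X²] = 0.25·47.4033 + 0.375·157.25 + 0.125·92.37 + 0.25·25.81 = 88.8183.

88.8183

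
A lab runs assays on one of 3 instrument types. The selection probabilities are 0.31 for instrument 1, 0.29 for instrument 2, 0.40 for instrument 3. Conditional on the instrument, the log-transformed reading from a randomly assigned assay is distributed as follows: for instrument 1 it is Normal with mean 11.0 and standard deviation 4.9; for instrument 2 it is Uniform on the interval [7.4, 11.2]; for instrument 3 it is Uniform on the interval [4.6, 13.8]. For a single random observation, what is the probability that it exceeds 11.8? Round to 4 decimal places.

Conditional on each instrument, P(X > 11.8): 1: 0.435155; 2: 0; 3: 0.217391.
By total probability, P(X > 11.8) = 0.31·0.435155 + 0.29·0 + 0.4·0.217391 = 0.221855.

0.2219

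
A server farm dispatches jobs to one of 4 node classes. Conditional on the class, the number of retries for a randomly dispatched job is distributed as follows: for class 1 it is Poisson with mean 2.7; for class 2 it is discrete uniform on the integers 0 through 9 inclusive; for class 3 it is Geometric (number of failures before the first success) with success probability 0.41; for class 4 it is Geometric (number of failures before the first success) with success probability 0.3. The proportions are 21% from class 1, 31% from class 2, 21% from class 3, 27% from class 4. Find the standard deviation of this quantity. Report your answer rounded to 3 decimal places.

Per component, 1: μ=2.7, E[X²]=9.99; 2: μ=4.5, E[X²]=28.5; 3: μ=1.43902, E[X²]=5.58061; 4: μ=2.33333, E[X²]=13.2222.
E[X] = 0.21·2.7 + 0.31·4.5 + 0.21·1.43902 + 0.27·2.33333 = 2.8942.
E[X²] = 0.21·9.99 + 0.31·28.5 + 0.21·5.58061 + 0.27·13.2222 = 15.6748.
Var(X) = E[X²] − (E[X])² = 15.6748 − 8.37637 = 7.29846.
SD(X) = √7.29846 = 2.70157.

2.702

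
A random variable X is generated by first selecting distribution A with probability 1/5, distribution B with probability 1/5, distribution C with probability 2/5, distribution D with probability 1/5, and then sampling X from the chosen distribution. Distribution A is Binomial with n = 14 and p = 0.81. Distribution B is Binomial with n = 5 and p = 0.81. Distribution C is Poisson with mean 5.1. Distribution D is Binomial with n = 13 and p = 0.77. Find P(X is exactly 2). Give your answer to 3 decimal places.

0.041

Conditional on each component, P(X = 2): A: 1.32146e-07; B: 0.0450019; C: 0.0792882; D: 4.40638e-06.
By total probability, P(X = 2) = 0.2·1.32146e-07 + 0.2·0.0450019 + 0.4·0.0792882 + 0.2·4.40638e-06 = 0.0407166.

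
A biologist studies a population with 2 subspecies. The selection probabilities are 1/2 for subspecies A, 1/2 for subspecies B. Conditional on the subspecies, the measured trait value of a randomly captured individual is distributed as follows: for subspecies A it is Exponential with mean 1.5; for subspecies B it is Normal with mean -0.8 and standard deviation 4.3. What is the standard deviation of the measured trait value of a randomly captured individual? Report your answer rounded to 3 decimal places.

3.419

Per component, A: μ=1.5, E[X²]=4.5; B: μ=-0.8, E[X²]=19.13.
E[X] = 0.5·1.5 + 0.5·-0.8 = 0.35.
E[X²] = 0.5·4.5 + 0.5·19.13 = 11.815.
Var(X) = E[X²] − (E[X])² = 11.815 − 0.1225 = 11.6925.
SD(X) = √11.6925 = 3.41943.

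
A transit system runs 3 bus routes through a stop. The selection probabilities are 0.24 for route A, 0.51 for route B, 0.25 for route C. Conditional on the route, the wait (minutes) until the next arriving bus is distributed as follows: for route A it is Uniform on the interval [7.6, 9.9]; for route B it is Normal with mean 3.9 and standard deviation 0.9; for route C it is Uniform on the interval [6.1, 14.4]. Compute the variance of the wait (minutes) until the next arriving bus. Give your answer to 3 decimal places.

Per component, A: μ=8.75, E[X²]=77.0033; B: μ=3.9, E[X²]=16.02; C: μ=10.25, E[X²]=110.803.
E[X] = 0.24·8.75 + 0.51·3.9 + 0.25·10.25 = 6.6515.
E[X²] = 0.24·77.0033 + 0.51·16.02 + 0.25·110.803 = 54.3518.
Var(X) = E[X²] − (E[X])² = 54.3518 − 44.2425 = 10.1094.

10.109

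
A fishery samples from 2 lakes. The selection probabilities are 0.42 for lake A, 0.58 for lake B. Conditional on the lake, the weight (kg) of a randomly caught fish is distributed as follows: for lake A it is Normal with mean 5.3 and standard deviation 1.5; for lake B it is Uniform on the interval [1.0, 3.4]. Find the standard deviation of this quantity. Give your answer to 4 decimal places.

Per component, A: μ=5.3, E[X²]=30.34; B: μ=2.2, E[X²]=5.32.
E[X] = 0.42·5.3 + 0.58·2.2 = 3.502.
E[X²] = 0.42·30.34 + 0.58·5.32 = 15.8284.
Var(X) = E[X²] − (E[X])² = 15.8284 − 12.264 = 3.5644.
SD(X) = √3.5644 = 1.88796.

1.8880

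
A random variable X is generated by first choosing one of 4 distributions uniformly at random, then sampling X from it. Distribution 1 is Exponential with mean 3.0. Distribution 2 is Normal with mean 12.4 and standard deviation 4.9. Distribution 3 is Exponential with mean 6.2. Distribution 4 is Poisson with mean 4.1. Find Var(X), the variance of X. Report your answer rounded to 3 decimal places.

Per component, 1: μ=3, E[X²]=18; 2: μ=12.4, E[X²]=177.77; 3: μ=6.2, E[X²]=76.88; 4: μ=4.1, E[X²]=20.91.
E[X] = 0.25·3 + 0.25·12.4 + 0.25·6.2 + 0.25·4.1 = 6.425.
E[X²] = 0.25·18 + 0.25·177.77 + 0.25·76.88 + 0.25·20.91 = 73.39.
Var(X) = E[X²] − (E[X])² = 73.39 − 41.2806 = 32.1094.

32.109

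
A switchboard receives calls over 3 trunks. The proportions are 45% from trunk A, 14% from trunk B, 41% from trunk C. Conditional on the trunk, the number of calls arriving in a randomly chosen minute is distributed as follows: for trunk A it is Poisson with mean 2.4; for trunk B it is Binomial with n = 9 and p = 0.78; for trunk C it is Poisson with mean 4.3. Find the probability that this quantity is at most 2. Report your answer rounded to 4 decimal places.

Conditional on each trunk, P(X ≤ 2): A: 0.569709; B: 0.000586054; C: 0.197355.
By total probability, P(X ≤ 2) = 0.45·0.569709 + 0.14·0.000586054 + 0.41·0.197355 = 0.337366.

0.3374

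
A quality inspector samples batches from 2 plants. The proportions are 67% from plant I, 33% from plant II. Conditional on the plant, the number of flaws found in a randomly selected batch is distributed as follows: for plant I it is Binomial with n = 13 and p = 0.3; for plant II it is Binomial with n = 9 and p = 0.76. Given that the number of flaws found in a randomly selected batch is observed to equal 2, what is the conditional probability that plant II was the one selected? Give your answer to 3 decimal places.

0.003

Likelihoods P(X=2 | ·): I: 0.138808; II: 0.000953693.
Posterior ∝ prior × likelihood. Numerator for II: 0.33·0.000953693 = 0.000314719.
Normalizing constant: 0.67·0.138808 + 0.33·0.000953693 = 0.0933163.
P(II | observation) = 0.000314719 / 0.0933163 = 0.0033726.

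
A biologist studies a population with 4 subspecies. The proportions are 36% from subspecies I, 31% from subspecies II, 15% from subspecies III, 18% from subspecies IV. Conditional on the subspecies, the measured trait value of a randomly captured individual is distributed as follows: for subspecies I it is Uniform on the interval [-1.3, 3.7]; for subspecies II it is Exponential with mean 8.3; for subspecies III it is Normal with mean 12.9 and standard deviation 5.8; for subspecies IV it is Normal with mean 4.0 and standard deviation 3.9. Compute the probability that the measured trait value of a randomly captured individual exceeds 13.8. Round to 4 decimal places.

Conditional on each subspecies, P(X > 13.8): I: 0; II: 0.189636; III: 0.438343; IV: 0.00598851.
By total probability, P(X > 13.8) = 0.36·0 + 0.31·0.189636 + 0.15·0.438343 + 0.18·0.00598851 = 0.125616.

0.1256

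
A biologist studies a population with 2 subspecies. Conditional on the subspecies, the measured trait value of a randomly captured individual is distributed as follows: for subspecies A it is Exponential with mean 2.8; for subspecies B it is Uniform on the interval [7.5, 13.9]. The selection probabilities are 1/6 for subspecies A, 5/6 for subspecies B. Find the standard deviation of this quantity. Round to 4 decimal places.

Per component, A: μ=2.8, E[X²]=15.68; B: μ=10.7, E[X²]=117.903.
E[X] = 0.166667·2.8 + 0.833333·10.7 = 9.38333.
E[X²] = 0.166667·15.68 + 0.833333·117.903 = 100.866.
Var(X) = E[X²] − (E[X])² = 100.866 − 88.0469 = 12.8192.
SD(X) = √12.8192 = 3.58039.

3.5804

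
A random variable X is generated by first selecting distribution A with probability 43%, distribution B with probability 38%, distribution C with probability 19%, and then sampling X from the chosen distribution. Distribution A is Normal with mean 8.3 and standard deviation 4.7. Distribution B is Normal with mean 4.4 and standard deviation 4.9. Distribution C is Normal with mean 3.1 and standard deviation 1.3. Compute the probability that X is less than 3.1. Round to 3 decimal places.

0.303

Conditional on each component, P(X < 3.1): A: 0.13428; B: 0.395387; C: 0.5.
By total probability, P(X < 3.1) = 0.43·0.13428 + 0.38·0.395387 + 0.19·0.5 = 0.302988.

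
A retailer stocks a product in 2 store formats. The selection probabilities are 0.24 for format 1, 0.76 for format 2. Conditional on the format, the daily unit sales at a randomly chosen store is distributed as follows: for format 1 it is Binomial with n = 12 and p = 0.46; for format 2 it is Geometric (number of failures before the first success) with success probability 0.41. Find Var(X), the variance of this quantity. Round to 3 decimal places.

Per component, 1: μ=5.52, E[X²]=33.4512; 2: μ=1.43902, E[X²]=5.58061.
E[X] = 0.24·5.52 + 0.76·1.43902 = 2.41846.
E[X²] = 0.24·33.4512 + 0.76·5.58061 = 12.2695.
Var(X) = E[X²] − (E[X])² = 12.2695 − 5.84894 = 6.42061.

6.421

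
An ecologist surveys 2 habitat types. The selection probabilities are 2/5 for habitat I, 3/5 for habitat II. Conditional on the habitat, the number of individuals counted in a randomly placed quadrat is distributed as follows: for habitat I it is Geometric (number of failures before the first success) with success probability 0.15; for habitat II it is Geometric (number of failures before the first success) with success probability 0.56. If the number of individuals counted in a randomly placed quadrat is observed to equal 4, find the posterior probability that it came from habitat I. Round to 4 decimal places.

Likelihoods P(X=4 | ·): I: 0.0783009; II: 0.0209893.
Posterior ∝ prior × likelihood. Numerator for I: 0.4·0.0783009 = 0.0313204.
Normalizing constant: 0.4·0.0783009 + 0.6·0.0209893 = 0.043914.
P(I | observation) = 0.0313204 / 0.043914 = 0.713221.

0.7132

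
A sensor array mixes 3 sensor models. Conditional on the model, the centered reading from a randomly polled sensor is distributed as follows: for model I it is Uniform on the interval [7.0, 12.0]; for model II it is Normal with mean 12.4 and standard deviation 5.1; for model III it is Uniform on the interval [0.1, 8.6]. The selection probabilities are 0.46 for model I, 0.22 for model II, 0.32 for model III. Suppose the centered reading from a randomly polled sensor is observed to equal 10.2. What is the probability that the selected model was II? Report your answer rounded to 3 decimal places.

0.146

Likelihoods f(10.2 | ·): I: 0.2; II: 0.0712742; III: 0.
Posterior ∝ prior × likelihood. Numerator for II: 0.22·0.0712742 = 0.0156803.
Normalizing constant: 0.46·0.2 + 0.22·0.0712742 + 0.32·0 = 0.10768.
P(II | observation) = 0.0156803 / 0.10768 = 0.145619.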